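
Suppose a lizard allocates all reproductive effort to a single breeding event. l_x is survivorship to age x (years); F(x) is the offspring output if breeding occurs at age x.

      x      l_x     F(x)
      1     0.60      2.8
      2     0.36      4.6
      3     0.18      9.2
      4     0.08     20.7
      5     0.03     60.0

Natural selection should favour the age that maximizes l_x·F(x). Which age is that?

5

Expected offspring if breeding at age x = l_x × F(x):
  age 1: 0.60 × 2.8 = 1.680
  age 2: 0.36 × 4.6 = 1.656
  age 3: 0.18 × 9.2 = 1.656
  age 4: 0.08 × 20.7 = 1.656
  age 5: 0.03 × 60.0 = 1.800
Maximum at age 5 (1.800).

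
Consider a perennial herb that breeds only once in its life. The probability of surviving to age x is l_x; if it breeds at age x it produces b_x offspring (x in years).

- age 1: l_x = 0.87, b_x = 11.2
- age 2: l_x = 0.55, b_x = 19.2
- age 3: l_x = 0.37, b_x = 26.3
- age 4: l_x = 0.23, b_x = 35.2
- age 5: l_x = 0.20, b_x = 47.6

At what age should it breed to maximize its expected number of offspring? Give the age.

2

Expected offspring if breeding at age x = l_x × b_x:
  age 1: 0.87 × 11.2 = 9.744
  age 2: 0.55 × 19.2 = 10.560
  age 3: 0.37 × 26.3 = 9.731
  age 4: 0.23 × 35.2 = 8.096
  age 5: 0.20 × 47.6 = 9.520
Maximum at age 2 (10.560).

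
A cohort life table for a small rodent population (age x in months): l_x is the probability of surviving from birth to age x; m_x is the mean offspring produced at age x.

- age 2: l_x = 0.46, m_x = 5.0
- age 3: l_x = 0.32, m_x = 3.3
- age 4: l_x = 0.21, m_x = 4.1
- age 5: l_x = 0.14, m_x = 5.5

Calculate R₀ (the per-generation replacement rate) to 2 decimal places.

4.99

R₀ = Σ l_x m_x:
  age 2: 0.46 × 5.0 = 2.3000
  age 3: 0.32 × 3.3 = 1.0560
  age 4: 0.21 × 4.1 = 0.8610
  age 5: 0.14 × 5.5 = 0.7700
R₀ = 2.3000 + 1.0560 + 0.8610 + 0.7700 = 4.9870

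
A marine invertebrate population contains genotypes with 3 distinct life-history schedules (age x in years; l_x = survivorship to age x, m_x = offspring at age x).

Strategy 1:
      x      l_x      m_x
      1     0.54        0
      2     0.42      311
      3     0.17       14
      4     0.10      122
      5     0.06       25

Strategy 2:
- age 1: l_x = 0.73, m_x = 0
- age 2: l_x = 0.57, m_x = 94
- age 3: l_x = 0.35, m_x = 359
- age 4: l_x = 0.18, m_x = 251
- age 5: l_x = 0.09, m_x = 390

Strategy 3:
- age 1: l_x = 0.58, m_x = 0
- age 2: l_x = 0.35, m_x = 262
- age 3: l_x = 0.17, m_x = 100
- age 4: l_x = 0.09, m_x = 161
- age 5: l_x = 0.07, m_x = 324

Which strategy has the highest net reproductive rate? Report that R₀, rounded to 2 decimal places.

259.51

Strategy 1: R₀ = 0.54×0 + 0.42×311 + 0.17×14 + 0.10×122 + 0.06×25 = 146.7000
Strategy 2: R₀ = 0.73×0 + 0.57×94 + 0.35×359 + 0.18×251 + 0.09×390 = 259.5100
Strategy 3: R₀ = 0.58×0 + 0.35×262 + 0.17×100 + 0.09×161 + 0.07×324 = 145.8700
Highest R₀: strategy 2 with 259.5100.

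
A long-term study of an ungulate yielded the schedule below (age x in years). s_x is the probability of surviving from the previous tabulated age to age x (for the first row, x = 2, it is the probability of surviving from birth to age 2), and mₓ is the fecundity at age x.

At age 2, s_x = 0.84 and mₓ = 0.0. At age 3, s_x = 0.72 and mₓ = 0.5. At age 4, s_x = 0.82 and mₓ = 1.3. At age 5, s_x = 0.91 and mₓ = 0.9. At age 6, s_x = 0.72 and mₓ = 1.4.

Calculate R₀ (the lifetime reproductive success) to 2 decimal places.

1.81

Survivorship from birth: l_x = s_2·s_3·…·s_x.
  l_2 = 0.84000
  l_3 = 0.60480
  l_4 = 0.49594
  l_5 = 0.45130
  l_6 = 0.32494
R₀ = Σ l_x mₓ:
  age 2: 0.84000 × 0.0 = 0.0000
  age 3: 0.60480 × 0.5 = 0.3024
  age 4: 0.49594 × 1.3 = 0.6447
  age 5: 0.45130 × 0.9 = 0.4062
  age 6: 0.32494 × 1.4 = 0.4549
R₀ = 0.0000 + 0.3024 + 0.6447 + 0.4062 + 0.4549 = 1.8082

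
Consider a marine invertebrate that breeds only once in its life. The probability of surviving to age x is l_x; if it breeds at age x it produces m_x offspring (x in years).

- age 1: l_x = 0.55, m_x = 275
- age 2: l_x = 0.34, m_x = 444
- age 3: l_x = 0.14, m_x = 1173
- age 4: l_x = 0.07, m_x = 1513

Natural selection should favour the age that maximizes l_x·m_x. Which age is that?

Expected offspring if breeding at age x = l_x × m_x:
  age 1: 0.55 × 275 = 151.250
  age 2: 0.34 × 444 = 150.960
  age 3: 0.14 × 1173 = 164.220
  age 4: 0.07 × 1513 = 105.910
Maximum at age 3 (164.220).

3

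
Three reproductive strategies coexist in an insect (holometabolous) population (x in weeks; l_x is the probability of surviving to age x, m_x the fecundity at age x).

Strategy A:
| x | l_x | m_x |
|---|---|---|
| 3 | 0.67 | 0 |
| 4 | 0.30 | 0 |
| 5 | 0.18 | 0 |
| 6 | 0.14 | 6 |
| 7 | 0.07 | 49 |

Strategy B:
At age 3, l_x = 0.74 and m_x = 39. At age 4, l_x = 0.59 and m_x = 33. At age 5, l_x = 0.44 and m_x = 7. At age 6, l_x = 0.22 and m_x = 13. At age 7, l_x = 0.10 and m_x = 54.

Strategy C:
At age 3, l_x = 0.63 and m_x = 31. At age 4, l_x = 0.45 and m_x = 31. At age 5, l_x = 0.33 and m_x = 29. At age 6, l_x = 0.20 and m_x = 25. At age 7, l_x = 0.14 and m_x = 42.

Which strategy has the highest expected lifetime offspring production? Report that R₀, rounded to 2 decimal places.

59.67

Strategy A: R₀ = 0.67×0 + 0.30×0 + 0.18×0 + 0.14×6 + 0.07×49 = 4.2700
Strategy B: R₀ = 0.74×39 + 0.59×33 + 0.44×7 + 0.22×13 + 0.10×54 = 59.6700
Strategy C: R₀ = 0.63×31 + 0.45×31 + 0.33×29 + 0.20×25 + 0.14×42 = 53.9300
Highest R₀: strategy B with 59.6700.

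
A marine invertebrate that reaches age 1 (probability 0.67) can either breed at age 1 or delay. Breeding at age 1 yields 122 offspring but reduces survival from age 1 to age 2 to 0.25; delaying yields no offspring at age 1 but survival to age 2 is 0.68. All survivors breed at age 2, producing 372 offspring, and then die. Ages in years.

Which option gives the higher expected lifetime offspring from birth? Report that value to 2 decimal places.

169.48

breed at age 1: R₀ = 0.67 × (122 + 0.25 × 372) = 0.67 × 215.0000 = 144.0500
delay to age 2: R₀ = 0.67 × (0.68 × 372) = 0.67 × 252.9600 = 169.4832
Higher: delay to age 2 (169.4832).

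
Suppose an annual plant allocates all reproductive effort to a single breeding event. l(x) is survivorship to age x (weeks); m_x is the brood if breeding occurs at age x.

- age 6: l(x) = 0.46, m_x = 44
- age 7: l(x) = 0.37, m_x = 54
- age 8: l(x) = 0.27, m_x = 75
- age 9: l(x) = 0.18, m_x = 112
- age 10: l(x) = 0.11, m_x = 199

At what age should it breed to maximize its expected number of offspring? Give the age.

Expected offspring if breeding at age x = l(x) × m_x:
  age 6: 0.46 × 44 = 20.240
  age 7: 0.37 × 54 = 19.980
  age 8: 0.27 × 75 = 20.250
  age 9: 0.18 × 112 = 20.160
  age 10: 0.11 × 199 = 21.890
Maximum at age 10 (21.890).

10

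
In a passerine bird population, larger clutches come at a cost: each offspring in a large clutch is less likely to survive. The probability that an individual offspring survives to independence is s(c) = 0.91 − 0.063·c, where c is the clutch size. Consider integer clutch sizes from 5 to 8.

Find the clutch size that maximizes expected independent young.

Expected independent young = c × s(c):
  c=5: 5 × 0.595 = 2.975
  c=6: 6 × 0.532 = 3.192
  c=7: 7 × 0.469 = 3.283
  c=8: 8 × 0.406 = 3.248
Maximum at c = 7 (3.283 independent young).

7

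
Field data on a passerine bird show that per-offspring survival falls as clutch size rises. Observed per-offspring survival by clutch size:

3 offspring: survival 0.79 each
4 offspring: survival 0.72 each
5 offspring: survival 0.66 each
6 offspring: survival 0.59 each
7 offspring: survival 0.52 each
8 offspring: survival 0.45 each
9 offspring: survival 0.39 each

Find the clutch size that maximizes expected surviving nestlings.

Expected surviving nestlings = c × s(c):
  c=3: 3 × 0.79 = 2.370
  c=4: 4 × 0.72 = 2.880
  c=5: 5 × 0.66 = 3.300
  c=6: 6 × 0.59 = 3.540
  c=7: 7 × 0.52 = 3.640
  c=8: 8 × 0.45 = 3.600
  c=9: 9 × 0.39 = 3.510
Maximum at c = 7 (3.640 surviving nestlings).

7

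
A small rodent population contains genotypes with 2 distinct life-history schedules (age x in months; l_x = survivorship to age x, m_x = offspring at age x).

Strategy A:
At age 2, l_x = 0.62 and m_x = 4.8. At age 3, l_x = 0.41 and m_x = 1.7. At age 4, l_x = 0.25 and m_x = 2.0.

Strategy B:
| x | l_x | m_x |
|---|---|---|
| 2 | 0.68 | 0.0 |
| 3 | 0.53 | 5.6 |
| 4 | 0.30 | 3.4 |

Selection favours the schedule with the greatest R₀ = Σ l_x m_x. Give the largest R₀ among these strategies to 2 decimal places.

4.17

Strategy A: R₀ = 0.62×4.8 + 0.41×1.7 + 0.25×2.0 = 4.1730
Strategy B: R₀ = 0.68×0.0 + 0.53×5.6 + 0.30×3.4 = 3.9880
Highest R₀: strategy A with 4.1730.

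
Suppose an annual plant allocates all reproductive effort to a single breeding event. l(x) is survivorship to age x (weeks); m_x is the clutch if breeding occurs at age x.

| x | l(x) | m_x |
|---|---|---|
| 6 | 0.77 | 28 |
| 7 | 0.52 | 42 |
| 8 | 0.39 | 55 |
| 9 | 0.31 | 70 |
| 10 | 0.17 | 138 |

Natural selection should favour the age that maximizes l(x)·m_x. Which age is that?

10

Expected offspring if breeding at age x = l(x) × m_x:
  age 6: 0.77 × 28 = 21.560
  age 7: 0.52 × 42 = 21.840
  age 8: 0.39 × 55 = 21.450
  age 9: 0.31 × 70 = 21.700
  age 10: 0.17 × 138 = 23.460
Maximum at age 10 (23.460).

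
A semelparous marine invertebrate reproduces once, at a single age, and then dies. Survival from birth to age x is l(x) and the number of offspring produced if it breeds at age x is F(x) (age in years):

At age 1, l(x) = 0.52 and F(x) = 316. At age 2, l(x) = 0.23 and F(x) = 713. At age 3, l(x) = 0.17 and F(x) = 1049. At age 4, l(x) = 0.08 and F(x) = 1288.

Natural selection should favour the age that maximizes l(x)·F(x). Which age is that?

3

Expected offspring if breeding at age x = l(x) × F(x):
  age 1: 0.52 × 316 = 164.320
  age 2: 0.23 × 713 = 163.990
  age 3: 0.17 × 1049 = 178.330
  age 4: 0.08 × 1288 = 103.040
Maximum at age 3 (178.330).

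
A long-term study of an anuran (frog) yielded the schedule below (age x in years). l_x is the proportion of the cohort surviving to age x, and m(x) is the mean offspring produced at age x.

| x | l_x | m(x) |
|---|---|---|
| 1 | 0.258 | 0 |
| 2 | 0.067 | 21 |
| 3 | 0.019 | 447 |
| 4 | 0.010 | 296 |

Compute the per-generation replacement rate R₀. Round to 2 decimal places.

R₀ = Σ l_x m(x):
  age 1: 0.258 × 0 = 0.0000
  age 2: 0.067 × 21 = 1.4070
  age 3: 0.019 × 447 = 8.4930
  age 4: 0.010 × 296 = 2.9600
R₀ = 0.0000 + 1.4070 + 8.4930 + 2.9600 = 12.8600

12.86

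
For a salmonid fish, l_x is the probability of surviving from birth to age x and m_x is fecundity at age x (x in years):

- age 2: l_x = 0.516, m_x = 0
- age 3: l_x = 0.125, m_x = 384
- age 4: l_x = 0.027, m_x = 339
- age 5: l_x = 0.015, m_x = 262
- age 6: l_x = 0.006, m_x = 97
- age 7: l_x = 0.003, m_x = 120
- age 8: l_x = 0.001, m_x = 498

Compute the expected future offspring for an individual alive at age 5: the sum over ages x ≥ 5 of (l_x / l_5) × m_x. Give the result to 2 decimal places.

358.00

l_5 = 0.015. Conditional survival from age 5 to x is l_x / l_5.
  x=5: (0.015/0.015) × 262 = 262.0000
  x=6: (0.006/0.015) × 97 = 38.8000
  x=7: (0.003/0.015) × 120 = 24.0000
  x=8: (0.001/0.015) × 498 = 33.2000
Sum = 262.0000 + 38.8000 + 24.0000 + 33.2000 = 358.0000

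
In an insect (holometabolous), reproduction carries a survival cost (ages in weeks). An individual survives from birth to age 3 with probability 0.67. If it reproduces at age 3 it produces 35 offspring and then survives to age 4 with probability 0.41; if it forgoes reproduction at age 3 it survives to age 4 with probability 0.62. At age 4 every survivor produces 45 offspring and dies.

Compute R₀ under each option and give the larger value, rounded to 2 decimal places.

35.81

breed at age 3: R₀ = 0.67 × (35 + 0.41 × 45) = 0.67 × 53.4500 = 35.8115
delay to age 4: R₀ = 0.67 × (0.62 × 45) = 0.67 × 27.9000 = 18.6930
Higher: breed at age 3 (35.8115).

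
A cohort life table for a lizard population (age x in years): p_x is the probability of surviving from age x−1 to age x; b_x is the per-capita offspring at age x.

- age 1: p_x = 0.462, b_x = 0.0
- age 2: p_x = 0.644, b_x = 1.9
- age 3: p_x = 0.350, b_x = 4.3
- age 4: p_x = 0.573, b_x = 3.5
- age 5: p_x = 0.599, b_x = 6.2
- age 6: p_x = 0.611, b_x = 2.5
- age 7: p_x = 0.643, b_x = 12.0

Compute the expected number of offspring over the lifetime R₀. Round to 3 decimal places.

Survivorship from birth: l_x = p_1·p_2·…·p_x.
  l_1 = 0.46200
  l_2 = 0.29753
  l_3 = 0.10413
  l_4 = 0.05967
  l_5 = 0.03574
  l_6 = 0.02184
  l_7 = 0.01404
R₀ = Σ l_x b_x:
  age 1: 0.46200 × 0.0 = 0.0000
  age 2: 0.29753 × 1.9 = 0.5653
  age 3: 0.10413 × 4.3 = 0.4478
  age 4: 0.05967 × 3.5 = 0.2088
  age 5: 0.03574 × 6.2 = 0.2216
  age 6: 0.02184 × 2.5 = 0.0546
  age 7: 0.01404 × 12.0 = 0.1685
R₀ = 0.0000 + 0.5653 + 0.4478 + 0.2088 + 0.2216 + 0.0546 + 0.1685 = 1.6666

1.667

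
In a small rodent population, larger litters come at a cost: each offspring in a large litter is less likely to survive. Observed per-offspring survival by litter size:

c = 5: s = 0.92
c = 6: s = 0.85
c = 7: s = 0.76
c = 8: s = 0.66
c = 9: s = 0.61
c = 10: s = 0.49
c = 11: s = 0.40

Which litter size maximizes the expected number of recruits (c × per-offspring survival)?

9

Expected recruits = c × s(c):
  c=5: 5 × 0.92 = 4.600
  c=6: 6 × 0.85 = 5.100
  c=7: 7 × 0.76 = 5.320
  c=8: 8 × 0.66 = 5.280
  c=9: 9 × 0.61 = 5.490
  c=10: 10 × 0.49 = 4.900
  c=11: 11 × 0.40 = 4.400
Maximum at c = 9 (5.490 recruits).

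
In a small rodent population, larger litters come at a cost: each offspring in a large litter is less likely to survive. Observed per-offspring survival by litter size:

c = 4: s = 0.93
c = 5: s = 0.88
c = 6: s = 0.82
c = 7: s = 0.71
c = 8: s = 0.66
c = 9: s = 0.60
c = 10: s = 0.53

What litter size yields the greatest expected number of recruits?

9

Expected recruits = c × s(c):
  c=4: 4 × 0.93 = 3.720
  c=5: 5 × 0.88 = 4.400
  c=6: 6 × 0.82 = 4.920
  c=7: 7 × 0.71 = 4.970
  c=8: 8 × 0.66 = 5.280
  c=9: 9 × 0.60 = 5.400
  c=10: 10 × 0.53 = 5.300
Maximum at c = 9 (5.400 recruits).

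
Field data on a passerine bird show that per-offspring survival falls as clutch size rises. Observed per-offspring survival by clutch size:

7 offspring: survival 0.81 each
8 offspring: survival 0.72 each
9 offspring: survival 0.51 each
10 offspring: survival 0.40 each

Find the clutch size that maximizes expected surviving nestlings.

8

Expected surviving nestlings = c × s(c):
  c=7: 7 × 0.81 = 5.670
  c=8: 8 × 0.72 = 5.760
  c=9: 9 × 0.51 = 4.590
  c=10: 10 × 0.40 = 4.000
Maximum at c = 8 (5.760 surviving nestlings).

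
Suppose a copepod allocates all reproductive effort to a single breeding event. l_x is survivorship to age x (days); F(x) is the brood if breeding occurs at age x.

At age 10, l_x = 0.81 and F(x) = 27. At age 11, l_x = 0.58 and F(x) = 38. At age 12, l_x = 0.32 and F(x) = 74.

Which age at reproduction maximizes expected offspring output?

Expected offspring if breeding at age x = l_x × F(x):
  age 10: 0.81 × 27 = 21.870
  age 11: 0.58 × 38 = 22.040
  age 12: 0.32 × 74 = 23.680
Maximum at age 12 (23.680).

12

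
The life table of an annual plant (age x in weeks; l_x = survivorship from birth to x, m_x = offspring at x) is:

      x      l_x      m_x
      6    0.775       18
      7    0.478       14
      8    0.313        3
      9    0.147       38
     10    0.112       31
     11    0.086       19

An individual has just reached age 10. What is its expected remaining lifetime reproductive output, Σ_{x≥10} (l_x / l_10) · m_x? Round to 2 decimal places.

l_10 = 0.112. Conditional survival from age 10 to x is l_x / l_10.
  x=10: (0.112/0.112) × 31 = 31.0000
  x=11: (0.086/0.112) × 19 = 14.5893
Sum = 31.0000 + 14.5893 = 45.5893

45.59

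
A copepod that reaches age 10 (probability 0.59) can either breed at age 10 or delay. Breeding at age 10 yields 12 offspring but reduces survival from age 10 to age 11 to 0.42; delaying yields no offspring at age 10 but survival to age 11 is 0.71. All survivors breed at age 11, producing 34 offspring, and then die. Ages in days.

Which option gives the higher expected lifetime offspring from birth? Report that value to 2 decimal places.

breed at age 10: R₀ = 0.59 × (12 + 0.42 × 34) = 0.59 × 26.2800 = 15.5052
delay to age 11: R₀ = 0.59 × (0.71 × 34) = 0.59 × 24.1400 = 14.2426
Higher: breed at age 10 (15.5052).

15.51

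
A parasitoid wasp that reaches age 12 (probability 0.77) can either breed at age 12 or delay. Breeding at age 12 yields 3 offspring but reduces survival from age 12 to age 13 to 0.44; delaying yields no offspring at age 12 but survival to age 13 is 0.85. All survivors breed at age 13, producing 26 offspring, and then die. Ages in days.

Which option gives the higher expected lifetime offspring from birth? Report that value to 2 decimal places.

17.02

breed at age 12: R₀ = 0.77 × (3 + 0.44 × 26) = 0.77 × 14.4400 = 11.1188
delay to age 13: R₀ = 0.77 × (0.85 × 26) = 0.77 × 22.1000 = 17.0170
Higher: delay to age 13 (17.0170).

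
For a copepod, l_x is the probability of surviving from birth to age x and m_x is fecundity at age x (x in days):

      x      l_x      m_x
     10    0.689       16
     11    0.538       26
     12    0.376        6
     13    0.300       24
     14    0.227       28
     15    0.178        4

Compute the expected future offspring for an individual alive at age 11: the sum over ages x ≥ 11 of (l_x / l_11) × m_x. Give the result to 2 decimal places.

56.71

l_11 = 0.538. Conditional survival from age 11 to x is l_x / l_11.
  x=11: (0.538/0.538) × 26 = 26.0000
  x=12: (0.376/0.538) × 6 = 4.1933
  x=13: (0.300/0.538) × 24 = 13.3829
  x=14: (0.227/0.538) × 28 = 11.8141
  x=15: (0.178/0.538) × 4 = 1.3234
Sum = 26.0000 + 4.1933 + 13.3829 + 11.8141 + 1.3234 = 56.7138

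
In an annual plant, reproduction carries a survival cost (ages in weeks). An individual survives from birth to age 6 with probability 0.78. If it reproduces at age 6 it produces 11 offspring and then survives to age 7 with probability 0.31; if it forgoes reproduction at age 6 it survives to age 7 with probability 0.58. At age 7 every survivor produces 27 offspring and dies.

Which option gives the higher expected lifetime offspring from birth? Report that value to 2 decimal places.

15.11

breed at age 6: R₀ = 0.78 × (11 + 0.31 × 27) = 0.78 × 19.3700 = 15.1086
delay to age 7: R₀ = 0.78 × (0.58 × 27) = 0.78 × 15.6600 = 12.2148
Higher: breed at age 6 (15.1086).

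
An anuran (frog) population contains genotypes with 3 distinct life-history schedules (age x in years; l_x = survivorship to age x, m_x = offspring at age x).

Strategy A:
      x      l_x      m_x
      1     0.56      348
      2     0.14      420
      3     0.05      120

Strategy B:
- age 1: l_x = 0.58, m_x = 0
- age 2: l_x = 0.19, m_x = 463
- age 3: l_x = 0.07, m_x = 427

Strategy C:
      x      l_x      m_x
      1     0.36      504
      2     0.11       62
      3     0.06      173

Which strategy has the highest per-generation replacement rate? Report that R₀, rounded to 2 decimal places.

259.68

Strategy A: R₀ = 0.56×348 + 0.14×420 + 0.05×120 = 259.6800
Strategy B: R₀ = 0.58×0 + 0.19×463 + 0.07×427 = 117.8600
Strategy C: R₀ = 0.36×504 + 0.11×62 + 0.06×173 = 198.6400
Highest R₀: strategy A with 259.6800.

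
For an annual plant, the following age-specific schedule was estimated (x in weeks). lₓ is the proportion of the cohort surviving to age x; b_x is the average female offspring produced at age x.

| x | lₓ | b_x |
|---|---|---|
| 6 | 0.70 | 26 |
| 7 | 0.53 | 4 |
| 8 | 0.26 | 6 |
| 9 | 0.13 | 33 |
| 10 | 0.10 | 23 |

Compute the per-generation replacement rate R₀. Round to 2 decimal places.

R₀ = Σ lₓ b_x:
  age 6: 0.70 × 26 = 18.2000
  age 7: 0.53 × 4 = 2.1200
  age 8: 0.26 × 6 = 1.5600
  age 9: 0.13 × 33 = 4.2900
  age 10: 0.10 × 23 = 2.3000
R₀ = 18.2000 + 2.1200 + 1.5600 + 4.2900 + 2.3000 = 28.4700

28.47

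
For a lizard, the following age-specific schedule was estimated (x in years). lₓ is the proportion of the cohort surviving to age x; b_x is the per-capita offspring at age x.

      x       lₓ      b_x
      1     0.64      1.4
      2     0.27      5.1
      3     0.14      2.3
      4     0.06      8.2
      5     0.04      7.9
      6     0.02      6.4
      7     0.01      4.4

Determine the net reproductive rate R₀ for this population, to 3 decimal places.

3.575

R₀ = Σ lₓ b_x:
  age 1: 0.64 × 1.4 = 0.8960
  age 2: 0.27 × 5.1 = 1.3770
  age 3: 0.14 × 2.3 = 0.3220
  age 4: 0.06 × 8.2 = 0.4920
  age 5: 0.04 × 7.9 = 0.3160
  age 6: 0.02 × 6.4 = 0.1280
  age 7: 0.01 × 4.4 = 0.0440
R₀ = 0.8960 + 1.3770 + 0.3220 + 0.4920 + 0.3160 + 0.1280 + 0.0440 = 3.5750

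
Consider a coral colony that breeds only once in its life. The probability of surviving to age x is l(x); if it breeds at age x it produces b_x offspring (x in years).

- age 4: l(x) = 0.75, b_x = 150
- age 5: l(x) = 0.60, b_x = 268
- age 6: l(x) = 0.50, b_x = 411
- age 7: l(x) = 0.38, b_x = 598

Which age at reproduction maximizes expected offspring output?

7

Expected offspring if breeding at age x = l(x) × b_x:
  age 4: 0.75 × 150 = 112.500
  age 5: 0.60 × 268 = 160.800
  age 6: 0.50 × 411 = 205.500
  age 7: 0.38 × 598 = 227.240
Maximum at age 7 (227.240).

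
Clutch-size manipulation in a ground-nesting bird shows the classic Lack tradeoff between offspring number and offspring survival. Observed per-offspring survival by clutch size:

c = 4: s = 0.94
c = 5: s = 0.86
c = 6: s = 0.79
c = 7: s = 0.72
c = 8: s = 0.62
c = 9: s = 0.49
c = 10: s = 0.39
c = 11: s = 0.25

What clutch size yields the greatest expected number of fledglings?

Expected fledglings = c × s(c):
  c=4: 4 × 0.94 = 3.760
  c=5: 5 × 0.86 = 4.300
  c=6: 6 × 0.79 = 4.740
  c=7: 7 × 0.72 = 5.040
  c=8: 8 × 0.62 = 4.960
  c=9: 9 × 0.49 = 4.410
  c=10: 10 × 0.39 = 3.900
  c=11: 11 × 0.25 = 2.750
Maximum at c = 7 (5.040 fledglings).

7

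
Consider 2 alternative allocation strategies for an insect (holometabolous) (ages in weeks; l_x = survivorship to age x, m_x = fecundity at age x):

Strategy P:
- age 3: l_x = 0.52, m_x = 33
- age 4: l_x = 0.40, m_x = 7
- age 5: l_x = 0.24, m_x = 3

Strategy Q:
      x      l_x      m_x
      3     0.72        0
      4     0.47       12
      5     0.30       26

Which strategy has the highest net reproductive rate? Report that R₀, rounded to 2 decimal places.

20.68

Strategy P: R₀ = 0.52×33 + 0.40×7 + 0.24×3 = 20.6800
Strategy Q: R₀ = 0.72×0 + 0.47×12 + 0.30×26 = 13.4400
Highest R₀: strategy P with 20.6800.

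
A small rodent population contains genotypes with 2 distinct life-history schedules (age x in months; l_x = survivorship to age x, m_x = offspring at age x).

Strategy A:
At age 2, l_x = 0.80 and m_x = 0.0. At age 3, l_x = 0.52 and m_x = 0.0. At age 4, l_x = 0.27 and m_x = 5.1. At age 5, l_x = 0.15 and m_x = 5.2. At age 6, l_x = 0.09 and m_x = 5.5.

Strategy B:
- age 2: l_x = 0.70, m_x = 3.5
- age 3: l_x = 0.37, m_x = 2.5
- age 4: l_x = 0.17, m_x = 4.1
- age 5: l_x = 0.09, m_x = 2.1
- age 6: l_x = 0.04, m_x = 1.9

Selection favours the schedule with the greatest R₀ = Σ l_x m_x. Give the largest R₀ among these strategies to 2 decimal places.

4.34

Strategy A: R₀ = 0.80×0.0 + 0.52×0.0 + 0.27×5.1 + 0.15×5.2 + 0.09×5.5 = 2.6520
Strategy B: R₀ = 0.70×3.5 + 0.37×2.5 + 0.17×4.1 + 0.09×2.1 + 0.04×1.9 = 4.3370
Highest R₀: strategy B with 4.3370.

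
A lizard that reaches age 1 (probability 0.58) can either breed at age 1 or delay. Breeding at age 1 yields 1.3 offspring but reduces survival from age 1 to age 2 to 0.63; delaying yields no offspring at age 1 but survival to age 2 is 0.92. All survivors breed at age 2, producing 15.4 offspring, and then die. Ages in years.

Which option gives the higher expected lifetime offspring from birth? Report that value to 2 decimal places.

8.22

breed at age 1: R₀ = 0.58 × (1.3 + 0.63 × 15.4) = 0.58 × 11.0020 = 6.3812
delay to age 2: R₀ = 0.58 × (0.92 × 15.4) = 0.58 × 14.1680 = 8.2174
Higher: delay to age 2 (8.2174).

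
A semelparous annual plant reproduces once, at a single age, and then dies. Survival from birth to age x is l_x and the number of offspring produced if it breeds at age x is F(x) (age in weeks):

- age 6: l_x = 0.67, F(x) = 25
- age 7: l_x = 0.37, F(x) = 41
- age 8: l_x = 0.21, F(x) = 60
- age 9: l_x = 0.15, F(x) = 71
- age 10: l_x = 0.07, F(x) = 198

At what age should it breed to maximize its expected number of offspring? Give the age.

6

Expected offspring if breeding at age x = l_x × F(x):
  age 6: 0.67 × 25 = 16.750
  age 7: 0.37 × 41 = 15.170
  age 8: 0.21 × 60 = 12.600
  age 9: 0.15 × 71 = 10.650
  age 10: 0.07 × 198 = 13.860
Maximum at age 6 (16.750).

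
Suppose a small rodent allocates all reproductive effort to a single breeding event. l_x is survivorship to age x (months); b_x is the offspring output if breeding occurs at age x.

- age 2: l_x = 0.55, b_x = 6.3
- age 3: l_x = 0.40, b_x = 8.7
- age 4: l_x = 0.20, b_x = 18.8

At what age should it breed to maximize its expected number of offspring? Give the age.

Expected offspring if breeding at age x = l_x × b_x:
  age 2: 0.55 × 6.3 = 3.465
  age 3: 0.40 × 8.7 = 3.480
  age 4: 0.20 × 18.8 = 3.760
Maximum at age 4 (3.760).

4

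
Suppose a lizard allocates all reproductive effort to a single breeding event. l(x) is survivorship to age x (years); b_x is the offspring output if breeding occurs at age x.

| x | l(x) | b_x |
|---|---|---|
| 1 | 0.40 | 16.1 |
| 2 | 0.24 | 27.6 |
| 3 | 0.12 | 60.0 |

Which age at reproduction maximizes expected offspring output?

3

Expected offspring if breeding at age x = l(x) × b_x:
  age 1: 0.40 × 16.1 = 6.440
  age 2: 0.24 × 27.6 = 6.624
  age 3: 0.12 × 60.0 = 7.200
Maximum at age 3 (7.200).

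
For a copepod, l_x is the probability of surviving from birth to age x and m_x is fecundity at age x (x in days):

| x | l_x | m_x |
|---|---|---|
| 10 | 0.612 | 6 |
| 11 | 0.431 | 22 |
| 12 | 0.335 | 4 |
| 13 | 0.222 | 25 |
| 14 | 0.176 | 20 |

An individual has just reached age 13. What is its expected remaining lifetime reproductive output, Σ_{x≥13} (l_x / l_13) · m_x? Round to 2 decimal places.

40.86

l_13 = 0.222. Conditional survival from age 13 to x is l_x / l_13.
  x=13: (0.222/0.222) × 25 = 25.0000
  x=14: (0.176/0.222) × 20 = 15.8559
Sum = 25.0000 + 15.8559 = 40.8559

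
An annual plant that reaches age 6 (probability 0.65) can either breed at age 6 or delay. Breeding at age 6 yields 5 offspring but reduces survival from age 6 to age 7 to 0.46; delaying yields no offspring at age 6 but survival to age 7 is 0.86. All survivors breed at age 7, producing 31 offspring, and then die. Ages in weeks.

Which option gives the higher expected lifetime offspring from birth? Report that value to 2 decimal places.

breed at age 6: R₀ = 0.65 × (5 + 0.46 × 31) = 0.65 × 19.2600 = 12.5190
delay to age 7: R₀ = 0.65 × (0.86 × 31) = 0.65 × 26.6600 = 17.3290
Higher: delay to age 7 (17.3290).

17.33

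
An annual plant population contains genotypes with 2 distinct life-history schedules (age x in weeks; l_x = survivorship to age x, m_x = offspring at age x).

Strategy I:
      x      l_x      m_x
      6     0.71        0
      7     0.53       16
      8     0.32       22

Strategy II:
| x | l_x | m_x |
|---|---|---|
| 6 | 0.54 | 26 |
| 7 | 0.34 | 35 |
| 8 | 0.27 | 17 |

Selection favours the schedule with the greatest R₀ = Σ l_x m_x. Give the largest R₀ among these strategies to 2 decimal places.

Strategy I: R₀ = 0.71×0 + 0.53×16 + 0.32×22 = 15.5200
Strategy II: R₀ = 0.54×26 + 0.34×35 + 0.27×17 = 30.5300
Highest R₀: strategy II with 30.5300.

30.53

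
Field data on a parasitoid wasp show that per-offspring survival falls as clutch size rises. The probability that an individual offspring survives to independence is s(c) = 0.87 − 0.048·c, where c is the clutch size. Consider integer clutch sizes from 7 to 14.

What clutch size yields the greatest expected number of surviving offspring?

Expected surviving offspring = c × s(c):
  c=7: 7 × 0.534 = 3.738
  c=8: 8 × 0.486 = 3.888
  c=9: 9 × 0.438 = 3.942
  c=10: 10 × 0.390 = 3.900
  c=11: 11 × 0.342 = 3.762
  c=12: 12 × 0.294 = 3.528
  c=13: 13 × 0.246 = 3.198
  c=14: 14 × 0.198 = 2.772
Maximum at c = 9 (3.942 surviving offspring).

9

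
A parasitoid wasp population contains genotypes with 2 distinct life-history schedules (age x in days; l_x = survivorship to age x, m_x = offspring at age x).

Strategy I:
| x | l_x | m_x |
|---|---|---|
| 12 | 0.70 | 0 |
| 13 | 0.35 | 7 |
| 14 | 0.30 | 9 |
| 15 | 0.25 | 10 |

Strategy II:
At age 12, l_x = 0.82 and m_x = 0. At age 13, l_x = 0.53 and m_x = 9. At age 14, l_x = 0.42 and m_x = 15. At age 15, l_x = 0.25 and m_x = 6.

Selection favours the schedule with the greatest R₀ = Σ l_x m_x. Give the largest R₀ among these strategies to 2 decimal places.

Strategy I: R₀ = 0.70×0 + 0.35×7 + 0.30×9 + 0.25×10 = 7.6500
Strategy II: R₀ = 0.82×0 + 0.53×9 + 0.42×15 + 0.25×6 = 12.5700
Highest R₀: strategy II with 12.5700.

12.57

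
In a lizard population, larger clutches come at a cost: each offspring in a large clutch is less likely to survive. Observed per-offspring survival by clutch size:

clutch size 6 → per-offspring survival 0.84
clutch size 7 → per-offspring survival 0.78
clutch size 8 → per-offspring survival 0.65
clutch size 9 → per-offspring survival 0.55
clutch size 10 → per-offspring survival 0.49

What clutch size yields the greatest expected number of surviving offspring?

Expected surviving offspring = c × s(c):
  c=6: 6 × 0.84 = 5.040
  c=7: 7 × 0.78 = 5.460
  c=8: 8 × 0.65 = 5.200
  c=9: 9 × 0.55 = 4.950
  c=10: 10 × 0.49 = 4.900
Maximum at c = 7 (5.460 surviving offspring).

7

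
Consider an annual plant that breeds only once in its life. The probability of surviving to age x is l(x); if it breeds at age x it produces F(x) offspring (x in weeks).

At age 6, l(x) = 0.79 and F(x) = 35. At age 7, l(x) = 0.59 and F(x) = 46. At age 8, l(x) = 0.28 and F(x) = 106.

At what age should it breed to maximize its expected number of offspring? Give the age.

Expected offspring if breeding at age x = l(x) × F(x):
  age 6: 0.79 × 35 = 27.650
  age 7: 0.59 × 46 = 27.140
  age 8: 0.28 × 106 = 29.680
Maximum at age 8 (29.680).

8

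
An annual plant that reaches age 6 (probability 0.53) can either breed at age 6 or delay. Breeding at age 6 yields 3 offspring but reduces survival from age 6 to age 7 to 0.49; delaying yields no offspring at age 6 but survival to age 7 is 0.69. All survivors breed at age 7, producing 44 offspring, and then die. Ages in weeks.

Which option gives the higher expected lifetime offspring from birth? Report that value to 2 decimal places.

breed at age 6: R₀ = 0.53 × (3 + 0.49 × 44) = 0.53 × 24.5600 = 13.0168
delay to age 7: R₀ = 0.53 × (0.69 × 44) = 0.53 × 30.3600 = 16.0908
Higher: delay to age 7 (16.0908).

16.09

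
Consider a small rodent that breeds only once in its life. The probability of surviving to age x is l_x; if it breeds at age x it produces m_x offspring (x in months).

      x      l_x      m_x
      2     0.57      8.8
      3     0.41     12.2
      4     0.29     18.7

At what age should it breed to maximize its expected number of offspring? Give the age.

Expected offspring if breeding at age x = l_x × m_x:
  age 2: 0.57 × 8.8 = 5.016
  age 3: 0.41 × 12.2 = 5.002
  age 4: 0.29 × 18.7 = 5.423
Maximum at age 4 (5.423).

4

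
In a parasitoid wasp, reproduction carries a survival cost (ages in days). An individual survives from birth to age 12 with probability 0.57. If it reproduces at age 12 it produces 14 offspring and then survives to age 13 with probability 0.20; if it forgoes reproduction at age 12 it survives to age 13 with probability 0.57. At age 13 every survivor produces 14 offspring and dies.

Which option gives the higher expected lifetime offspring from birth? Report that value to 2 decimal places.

9.58

breed at age 12: R₀ = 0.57 × (14 + 0.20 × 14) = 0.57 × 16.8000 = 9.5760
delay to age 13: R₀ = 0.57 × (0.57 × 14) = 0.57 × 7.9800 = 4.5486
Higher: breed at age 12 (9.5760).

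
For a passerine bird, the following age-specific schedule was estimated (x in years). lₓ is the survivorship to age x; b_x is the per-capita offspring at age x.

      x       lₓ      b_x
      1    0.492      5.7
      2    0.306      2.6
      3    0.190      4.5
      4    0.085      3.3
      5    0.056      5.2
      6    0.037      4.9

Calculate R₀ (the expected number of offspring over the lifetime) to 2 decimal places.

R₀ = Σ lₓ b_x:
  age 1: 0.492 × 5.7 = 2.8044
  age 2: 0.306 × 2.6 = 0.7956
  age 3: 0.190 × 4.5 = 0.8550
  age 4: 0.085 × 3.3 = 0.2805
  age 5: 0.056 × 5.2 = 0.2912
  age 6: 0.037 × 4.9 = 0.1813
R₀ = 2.8044 + 0.7956 + 0.8550 + 0.2805 + 0.2912 + 0.1813 = 5.2080

5.21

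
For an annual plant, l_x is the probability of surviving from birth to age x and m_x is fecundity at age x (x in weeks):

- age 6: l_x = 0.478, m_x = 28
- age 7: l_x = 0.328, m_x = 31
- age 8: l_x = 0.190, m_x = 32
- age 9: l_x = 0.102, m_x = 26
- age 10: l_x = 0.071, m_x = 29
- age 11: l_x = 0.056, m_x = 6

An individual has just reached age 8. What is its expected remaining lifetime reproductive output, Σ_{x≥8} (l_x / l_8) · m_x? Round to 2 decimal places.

58.56

l_8 = 0.190. Conditional survival from age 8 to x is l_x / l_8.
  x=8: (0.190/0.190) × 32 = 32.0000
  x=9: (0.102/0.190) × 26 = 13.9579
  x=10: (0.071/0.190) × 29 = 10.8368
  x=11: (0.056/0.190) × 6 = 1.7684
Sum = 32.0000 + 13.9579 + 10.8368 + 1.7684 = 58.5632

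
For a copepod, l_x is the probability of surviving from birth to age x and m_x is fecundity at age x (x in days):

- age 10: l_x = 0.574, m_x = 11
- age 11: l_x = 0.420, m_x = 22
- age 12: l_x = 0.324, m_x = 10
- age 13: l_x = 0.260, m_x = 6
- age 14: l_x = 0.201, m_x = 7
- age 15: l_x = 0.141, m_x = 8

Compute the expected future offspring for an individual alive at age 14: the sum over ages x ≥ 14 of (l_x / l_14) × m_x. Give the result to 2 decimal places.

12.61

l_14 = 0.201. Conditional survival from age 14 to x is l_x / l_14.
  x=14: (0.201/0.201) × 7 = 7.0000
  x=15: (0.141/0.201) × 8 = 5.6119
Sum = 7.0000 + 5.6119 = 12.6119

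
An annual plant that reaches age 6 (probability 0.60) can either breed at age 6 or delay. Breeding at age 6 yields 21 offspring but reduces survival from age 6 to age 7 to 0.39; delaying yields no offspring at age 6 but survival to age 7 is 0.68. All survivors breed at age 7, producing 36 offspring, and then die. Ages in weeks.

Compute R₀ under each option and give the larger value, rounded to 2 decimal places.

21.02

breed at age 6: R₀ = 0.60 × (21 + 0.39 × 36) = 0.60 × 35.0400 = 21.0240
delay to age 7: R₀ = 0.60 × (0.68 × 36) = 0.60 × 24.4800 = 14.6880
Higher: breed at age 6 (21.0240).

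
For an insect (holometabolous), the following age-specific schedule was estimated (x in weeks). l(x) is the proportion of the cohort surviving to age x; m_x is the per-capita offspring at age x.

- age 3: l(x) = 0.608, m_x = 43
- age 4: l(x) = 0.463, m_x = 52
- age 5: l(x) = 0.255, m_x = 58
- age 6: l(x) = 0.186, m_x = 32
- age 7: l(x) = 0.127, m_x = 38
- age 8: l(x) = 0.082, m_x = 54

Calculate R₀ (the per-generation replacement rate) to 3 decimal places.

R₀ = Σ l(x) m_x:
  age 3: 0.608 × 43 = 26.1440
  age 4: 0.463 × 52 = 24.0760
  age 5: 0.255 × 58 = 14.7900
  age 6: 0.186 × 32 = 5.9520
  age 7: 0.127 × 38 = 4.8260
  age 8: 0.082 × 54 = 4.4280
R₀ = 26.1440 + 24.0760 + 14.7900 + 5.9520 + 4.8260 + 4.4280 = 80.2160

80.216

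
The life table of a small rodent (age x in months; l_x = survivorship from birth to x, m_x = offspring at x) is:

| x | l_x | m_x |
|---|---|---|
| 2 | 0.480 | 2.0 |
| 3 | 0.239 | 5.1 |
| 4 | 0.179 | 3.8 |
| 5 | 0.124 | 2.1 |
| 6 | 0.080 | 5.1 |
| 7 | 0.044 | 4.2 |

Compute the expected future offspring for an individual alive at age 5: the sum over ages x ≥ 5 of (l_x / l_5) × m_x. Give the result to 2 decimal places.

l_5 = 0.124. Conditional survival from age 5 to x is l_x / l_5.
  x=5: (0.124/0.124) × 2.1 = 2.1000
  x=6: (0.080/0.124) × 5.1 = 3.2903
  x=7: (0.044/0.124) × 4.2 = 1.4903
Sum = 2.1000 + 3.2903 + 1.4903 = 6.8806

6.88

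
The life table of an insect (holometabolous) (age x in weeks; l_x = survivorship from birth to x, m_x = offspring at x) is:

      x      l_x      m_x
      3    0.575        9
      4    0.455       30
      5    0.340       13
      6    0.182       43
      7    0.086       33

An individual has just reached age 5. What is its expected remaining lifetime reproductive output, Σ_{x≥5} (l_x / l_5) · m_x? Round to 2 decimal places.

44.36

l_5 = 0.340. Conditional survival from age 5 to x is l_x / l_5.
  x=5: (0.340/0.340) × 13 = 13.0000
  x=6: (0.182/0.340) × 43 = 23.0176
  x=7: (0.086/0.340) × 33 = 8.3471
Sum = 13.0000 + 23.0176 + 8.3471 = 44.3647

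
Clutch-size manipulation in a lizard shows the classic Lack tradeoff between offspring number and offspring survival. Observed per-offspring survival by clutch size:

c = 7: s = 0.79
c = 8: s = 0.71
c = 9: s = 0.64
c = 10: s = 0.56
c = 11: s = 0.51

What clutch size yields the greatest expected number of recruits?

Expected recruits = c × s(c):
  c=7: 7 × 0.79 = 5.530
  c=8: 8 × 0.71 = 5.680
  c=9: 9 × 0.64 = 5.760
  c=10: 10 × 0.56 = 5.600
  c=11: 11 × 0.51 = 5.610
Maximum at c = 9 (5.760 recruits).

9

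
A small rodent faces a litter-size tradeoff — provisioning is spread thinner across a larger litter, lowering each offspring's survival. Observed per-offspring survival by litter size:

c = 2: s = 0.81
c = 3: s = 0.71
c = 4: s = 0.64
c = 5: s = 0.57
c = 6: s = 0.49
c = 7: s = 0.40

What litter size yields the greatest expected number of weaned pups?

Expected weaned pups = c × s(c):
  c=2: 2 × 0.81 = 1.620
  c=3: 3 × 0.71 = 2.130
  c=4: 4 × 0.64 = 2.560
  c=5: 5 × 0.57 = 2.850
  c=6: 6 × 0.49 = 2.940
  c=7: 7 × 0.40 = 2.800
Maximum at c = 6 (2.940 weaned pups).

6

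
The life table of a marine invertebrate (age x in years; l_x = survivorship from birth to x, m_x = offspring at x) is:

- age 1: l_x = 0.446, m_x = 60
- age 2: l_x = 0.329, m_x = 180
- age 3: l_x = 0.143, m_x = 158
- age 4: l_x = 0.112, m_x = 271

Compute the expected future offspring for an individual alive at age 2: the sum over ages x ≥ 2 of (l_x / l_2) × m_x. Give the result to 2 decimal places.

340.93

l_2 = 0.329. Conditional survival from age 2 to x is l_x / l_2.
  x=2: (0.329/0.329) × 180 = 180.0000
  x=3: (0.143/0.329) × 158 = 68.6748
  x=4: (0.112/0.329) × 271 = 92.2553
Sum = 180.0000 + 68.6748 + 92.2553 = 340.9301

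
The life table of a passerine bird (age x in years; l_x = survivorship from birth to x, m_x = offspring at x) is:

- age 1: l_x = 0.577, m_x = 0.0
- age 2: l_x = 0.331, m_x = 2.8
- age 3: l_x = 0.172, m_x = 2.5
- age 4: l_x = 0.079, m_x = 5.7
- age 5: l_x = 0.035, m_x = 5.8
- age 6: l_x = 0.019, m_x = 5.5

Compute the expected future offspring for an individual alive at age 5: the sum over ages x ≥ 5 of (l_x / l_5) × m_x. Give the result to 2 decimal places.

l_5 = 0.035. Conditional survival from age 5 to x is l_x / l_5.
  x=5: (0.035/0.035) × 5.8 = 5.8000
  x=6: (0.019/0.035) × 5.5 = 2.9857
Sum = 5.8000 + 2.9857 = 8.7857

8.79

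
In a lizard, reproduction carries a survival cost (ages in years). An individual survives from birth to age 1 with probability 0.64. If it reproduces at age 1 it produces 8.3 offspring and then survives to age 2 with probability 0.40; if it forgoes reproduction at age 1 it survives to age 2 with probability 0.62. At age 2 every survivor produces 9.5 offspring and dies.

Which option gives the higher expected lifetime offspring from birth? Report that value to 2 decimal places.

breed at age 1: R₀ = 0.64 × (8.3 + 0.40 × 9.5) = 0.64 × 12.1000 = 7.7440
delay to age 2: R₀ = 0.64 × (0.62 × 9.5) = 0.64 × 5.8900 = 3.7696
Higher: breed at age 1 (7.7440).

7.74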